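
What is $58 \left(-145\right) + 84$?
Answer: $-8326$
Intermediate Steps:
$58 \left(-145\right) + 84 = -8410 + 84 = -8326$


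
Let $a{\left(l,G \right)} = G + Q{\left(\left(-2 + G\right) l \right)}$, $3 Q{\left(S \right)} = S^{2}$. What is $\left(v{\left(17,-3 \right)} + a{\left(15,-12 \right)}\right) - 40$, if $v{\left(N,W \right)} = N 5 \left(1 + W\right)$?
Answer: $14478$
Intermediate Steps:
$v{\left(N,W \right)} = 5 N \left(1 + W\right)$
$Q{\left(S \right)} = \frac{S^{2}}{3}$
$a{\left(l,G \right)} = G + \frac{l^{2} \left(-2 + G\right)^{2}}{3}$ ($a{\left(l,G \right)} = G + \frac{\left(\left(-2 + G\right) l\right)^{2}}{3} = G + \frac{\left(l \left(-2 + G\right)\right)^{2}}{3} = G + \frac{l^{2} \left(-2 + G\right)^{2}}{3}$)
$\left(v{\left(17,-3 \right)} + a{\left(15,-12 \right)}\right) - 40 = \left(5 \cdot 17 \left(1 - 3\right) - \left(12 - \frac{15^{2} \left(-2 - 12\right)^{2}}{3}\right)\right) - 40 = \left(5 \cdot 17 \left(-2\right) - \left(12 - 75 \left(-14\right)^{2}\right)\right) - 40 = \left(-170 - \left(12 - 14700\right)\right) - 40 = \left(-170 + \left(-12 + 14700\right)\right) - 40 = \left(-170 + 14688\right) - 40 = 14518 - 40 = 14478$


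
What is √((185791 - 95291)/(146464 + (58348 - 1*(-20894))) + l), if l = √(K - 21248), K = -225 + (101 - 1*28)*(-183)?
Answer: √(5106598250 + 50943198436*I*√2177)/112853 ≈ 9.6704 + 9.6497*I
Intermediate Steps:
K = -13584 (K = -225 + (101 - 28)*(-183) = -225 + 73*(-183) = -225 - 13359 = -13584)
l = 4*I*√2177 (l = √(-13584 - 21248) = √(-34832) = 4*I*√2177 ≈ 186.63*I)
√((185791 - 95291)/(146464 + (58348 - 1*(-20894))) + l) = √((185791 - 95291)/(146464 + (58348 - 1*(-20894))) + 4*I*√2177) = √(90500/(146464 + (58348 + 20894)) + 4*I*√2177) = √(90500/(146464 + 79242) + 4*I*√2177) = √(90500/225706 + 4*I*√2177) = √(90500*(1/225706) + 4*I*√2177) = √(45250/112853 + 4*I*√2177)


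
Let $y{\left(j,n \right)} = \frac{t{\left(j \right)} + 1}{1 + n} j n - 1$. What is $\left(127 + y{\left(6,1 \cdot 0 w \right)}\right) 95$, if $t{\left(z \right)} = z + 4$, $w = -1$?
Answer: $11970$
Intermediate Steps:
$t{\left(z \right)} = 4 + z$
$y{\left(j,n \right)} = -1 + \frac{j n \left(5 + j\right)}{1 + n}$ ($y{\left(j,n \right)} = \frac{\left(4 + j\right) + 1}{1 + n} j n - 1 = \frac{5 + j}{1 + n} j n - 1 = \frac{j \left(5 + j\right)}{1 + n} n - 1 = \frac{j n \left(5 + j\right)}{1 + n} - 1 = -1 + \frac{j n \left(5 + j\right)}{1 + n}$)
$\left(127 + y{\left(6,1 \cdot 0 w \right)}\right) 95 = \left(127 + \frac{-1 - 1 \cdot 0 \left(-1\right) + 6 \cdot 1 \cdot 0 \left(-1\right) + 6 \cdot 1 \cdot 0 \left(-1\right) \left(4 + 6\right)}{1 + 1 \cdot 0 \left(-1\right)}\right) 95 = \left(127 + \frac{-1 - 0 \left(-1\right) + 6 \cdot 0 \left(-1\right) + 6 \cdot 0 \left(-1\right) 10}{1 + 0 \left(-1\right)}\right) 95 = \left(127 + \frac{-1 - 0 + 6 \cdot 0 + 6 \cdot 0 \cdot 10}{1 + 0}\right) 95 = \left(127 + \frac{-1 + 0 + 0 + 0}{1}\right) 95 = \left(127 + 1 \left(-1\right)\right) 95 = \left(127 - 1\right) 95 = 126 \cdot 95 = 11970$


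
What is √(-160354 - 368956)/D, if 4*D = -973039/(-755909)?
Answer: 3023636*I*√529310/973039 ≈ 2260.8*I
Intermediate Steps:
D = 973039/3023636 (D = (-973039/(-755909))/4 = (-973039*(-1/755909))/4 = (¼)*(973039/755909) = 973039/3023636 ≈ 0.32181)
√(-160354 - 368956)/D = √(-160354 - 368956)/(973039/3023636) = √(-529310)*(3023636/973039) = (I*√529310)*(3023636/973039) = 3023636*I*√529310/973039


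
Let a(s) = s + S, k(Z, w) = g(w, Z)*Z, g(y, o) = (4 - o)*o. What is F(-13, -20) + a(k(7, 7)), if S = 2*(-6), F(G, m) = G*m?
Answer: 101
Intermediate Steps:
g(y, o) = o*(4 - o)
S = -12
k(Z, w) = Z²*(4 - Z) (k(Z, w) = (Z*(4 - Z))*Z = Z²*(4 - Z))
a(s) = -12 + s (a(s) = s - 12 = -12 + s)
F(-13, -20) + a(k(7, 7)) = -13*(-20) + (-12 + 7²*(4 - 1*7)) = 260 + (-12 + 49*(4 - 7)) = 260 + (-12 + 49*(-3)) = 260 + (-12 - 147) = 260 - 159 = 101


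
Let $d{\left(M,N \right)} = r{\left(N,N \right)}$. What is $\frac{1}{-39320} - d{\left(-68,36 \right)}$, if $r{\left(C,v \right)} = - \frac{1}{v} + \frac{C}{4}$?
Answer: $- \frac{3175099}{353880} \approx -8.9722$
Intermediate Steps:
$r{\left(C,v \right)} = - \frac{1}{v} + \frac{C}{4}$ ($r{\left(C,v \right)} = - \frac{1}{v} + C \frac{1}{4} = - \frac{1}{v} + \frac{C}{4}$)
$d{\left(M,N \right)} = - \frac{1}{N} + \frac{N}{4}$
$\frac{1}{-39320} - d{\left(-68,36 \right)} = \frac{1}{-39320} - \left(- \frac{1}{36} + \frac{1}{4} \cdot 36\right) = - \frac{1}{39320} - \left(\left(-1\right) \frac{1}{36} + 9\right) = - \frac{1}{39320} - \left(- \frac{1}{36} + 9\right) = - \frac{1}{39320} - \frac{323}{36} = - \frac{3175099}{353880}$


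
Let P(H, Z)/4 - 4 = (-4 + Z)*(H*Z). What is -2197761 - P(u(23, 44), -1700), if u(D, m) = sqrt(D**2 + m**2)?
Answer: -2197777 - 11587200*sqrt(2465) ≈ -5.7749e+8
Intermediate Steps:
P(H, Z) = 16 + 4*H*Z*(-4 + Z) (P(H, Z) = 16 + 4*((-4 + Z)*(H*Z)) = 16 + 4*(H*Z*(-4 + Z)) = 16 + 4*H*Z*(-4 + Z))
-2197761 - P(u(23, 44), -1700) = -2197761 - (16 - 16*sqrt(23**2 + 44**2)*(-1700) + 4*sqrt(23**2 + 44**2)*(-1700)**2) = -2197761 - (16 - 16*sqrt(529 + 1936)*(-1700) + 4*sqrt(529 + 1936)*2890000) = -2197761 - (16 - 16*sqrt(2465)*(-1700) + 4*sqrt(2465)*2890000) = -2197761 - (16 + 27200*sqrt(2465) + 11560000*sqrt(2465)) = -2197761 - (16 + 11587200*sqrt(2465)) = -2197761 + (-16 - 11587200*sqrt(2465)) = -2197777 - 11587200*sqrt(2465)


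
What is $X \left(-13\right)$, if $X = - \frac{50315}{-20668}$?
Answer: $- \frac{654095}{20668} \approx -31.648$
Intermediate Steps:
$X = \frac{50315}{20668}$ ($X = \left(-50315\right) \left(- \frac{1}{20668}\right) = \frac{50315}{20668} \approx 2.4344$)
$X \left(-13\right) = \frac{50315}{20668} \left(-13\right) = - \frac{654095}{20668}$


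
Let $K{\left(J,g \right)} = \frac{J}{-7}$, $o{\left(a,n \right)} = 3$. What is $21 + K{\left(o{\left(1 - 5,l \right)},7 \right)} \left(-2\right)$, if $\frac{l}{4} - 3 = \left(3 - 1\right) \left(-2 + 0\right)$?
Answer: $\frac{153}{7} \approx 21.857$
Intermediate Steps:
$l = -4$ ($l = 12 + 4 \left(3 - 1\right) \left(-2 + 0\right) = 12 + 4 \cdot 2 \left(-2\right) = 12 + 4 \left(-4\right) = 12 - 16 = -4$)
$K{\left(J,g \right)} = - \frac{J}{7}$ ($K{\left(J,g \right)} = J \left(- \frac{1}{7}\right) = - \frac{J}{7}$)
$21 + K{\left(o{\left(1 - 5,l \right)},7 \right)} \left(-2\right) = 21 + \left(- \frac{1}{7}\right) 3 \left(-2\right) = 21 - - \frac{6}{7} = 21 + \frac{6}{7} = \frac{153}{7}$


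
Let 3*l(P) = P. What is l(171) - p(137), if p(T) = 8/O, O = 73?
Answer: 4153/73 ≈ 56.890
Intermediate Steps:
l(P) = P/3
p(T) = 8/73
l(171) - p(137) = (⅓)*171 - 1*8/73 = 57 - 8/73 = 4153/73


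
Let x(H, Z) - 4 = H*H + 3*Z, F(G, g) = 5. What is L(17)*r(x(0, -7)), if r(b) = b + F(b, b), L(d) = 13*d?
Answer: -2652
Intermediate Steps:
x(H, Z) = 4 + H² + 3*Z (x(H, Z) = 4 + (H*H + 3*Z) = 4 + (H² + 3*Z) = 4 + H² + 3*Z)
r(b) = 5 + b (r(b) = b + 5 = 5 + b)
L(17)*r(x(0, -7)) = (13*17)*(5 + (4 + 0² + 3*(-7))) = 221*(5 + (4 + 0 - 21)) = 221*(5 - 17) = 221*(-12) = -2652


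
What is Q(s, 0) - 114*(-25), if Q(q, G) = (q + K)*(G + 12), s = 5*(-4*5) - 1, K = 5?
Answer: 1698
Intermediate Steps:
s = -101 (s = 5*(-20) - 1 = -100 - 1 = -101)
Q(q, G) = (5 + q)*(12 + G) (Q(q, G) = (q + 5)*(G + 12) = (5 + q)*(12 + G))
Q(s, 0) - 114*(-25) = (60 + 5*0 + 12*(-101) + 0*(-101)) - 114*(-25) = (60 + 0 - 1212 + 0) + 2850 = -1152 + 2850 = 1698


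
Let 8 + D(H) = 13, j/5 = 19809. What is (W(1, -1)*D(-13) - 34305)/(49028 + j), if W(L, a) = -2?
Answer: -34315/148073 ≈ -0.23174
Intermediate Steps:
j = 99045 (j = 5*19809 = 99045)
D(H) = 5 (D(H) = -8 + 13 = 5)
(W(1, -1)*D(-13) - 34305)/(49028 + j) = (-2*5 - 34305)/(49028 + 99045) = (-10 - 34305)/148073 = -34315*1/148073 = -34315/148073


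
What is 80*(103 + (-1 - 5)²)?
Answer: 11120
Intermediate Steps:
80*(103 + (-1 - 5)²) = 80*(103 + (-6)²) = 80*(103 + 36) = 80*139 = 11120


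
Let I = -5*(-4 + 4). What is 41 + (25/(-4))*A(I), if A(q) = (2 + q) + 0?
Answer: 57/2 ≈ 28.500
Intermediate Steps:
I = 0 (I = -5*0 = 0)
A(q) = 2 + q
41 + (25/(-4))*A(I) = 41 + (25/(-4))*(2 + 0) = 41 + (25*(-1/4))*2 = 41 - 25/4*2 = 41 - 25/2 = 57/2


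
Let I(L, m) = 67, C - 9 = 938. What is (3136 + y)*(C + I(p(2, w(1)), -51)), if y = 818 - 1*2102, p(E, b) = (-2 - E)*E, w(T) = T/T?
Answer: 1877928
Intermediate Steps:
C = 947 (C = 9 + 938 = 947)
w(T) = 1
p(E, b) = E*(-2 - E)
y = -1284 (y = 818 - 2102 = -1284)
(3136 + y)*(C + I(p(2, w(1)), -51)) = (3136 - 1284)*(947 + 67) = 1852*1014 = 1877928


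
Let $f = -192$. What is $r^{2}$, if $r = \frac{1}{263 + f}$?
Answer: $\frac{1}{5041} \approx 0.00019837$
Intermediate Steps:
$r = \frac{1}{71}$ ($r = \frac{1}{263 - 192} = \frac{1}{71} \approx 0.014085$)
$r^{2} = \left(\frac{1}{71}\right)^{2} = \frac{1}{5041}$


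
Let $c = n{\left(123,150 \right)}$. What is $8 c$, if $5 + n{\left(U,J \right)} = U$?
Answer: $944$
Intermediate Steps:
$n{\left(U,J \right)} = -5 + U$
$c = 118$ ($c = -5 + 123 = 118$)
$8 c = 8 \cdot 118 = 944$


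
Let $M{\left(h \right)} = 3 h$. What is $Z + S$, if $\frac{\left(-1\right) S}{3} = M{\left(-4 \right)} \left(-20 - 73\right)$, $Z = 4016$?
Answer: $668$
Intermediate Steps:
$S = -3348$ ($S = - 3 \cdot 3 \left(-4\right) \left(-20 - 73\right) = - 3 \left(\left(-12\right) \left(-93\right)\right) = \left(-3\right) 1116 = -3348$)
$Z + S = 4016 - 3348 = 668$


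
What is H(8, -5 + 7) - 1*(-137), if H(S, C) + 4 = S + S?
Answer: 149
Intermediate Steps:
H(S, C) = -4 + 2*S (H(S, C) = -4 + (S + S) = -4 + 2*S)
H(8, -5 + 7) - 1*(-137) = (-4 + 2*8) - 1*(-137) = (-4 + 16) + 137 = 12 + 137 = 149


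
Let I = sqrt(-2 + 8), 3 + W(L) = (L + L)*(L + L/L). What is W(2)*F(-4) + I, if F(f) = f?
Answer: -36 + sqrt(6) ≈ -33.551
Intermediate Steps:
W(L) = -3 + 2*L*(1 + L) (W(L) = -3 + (L + L)*(L + L/L) = -3 + (2*L)*(L + 1) = -3 + (2*L)*(1 + L) = -3 + 2*L*(1 + L))
I = sqrt(6) ≈ 2.4495
W(2)*F(-4) + I = (-3 + 2*2 + 2*2**2)*(-4) + sqrt(6) = (-3 + 4 + 2*4)*(-4) + sqrt(6) = (-3 + 4 + 8)*(-4) + sqrt(6) = 9*(-4) + sqrt(6) = -36 + sqrt(6)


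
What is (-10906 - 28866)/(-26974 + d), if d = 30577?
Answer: -39772/3603 ≈ -11.039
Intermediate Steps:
(-10906 - 28866)/(-26974 + d) = (-10906 - 28866)/(-26974 + 30577) = -39772/3603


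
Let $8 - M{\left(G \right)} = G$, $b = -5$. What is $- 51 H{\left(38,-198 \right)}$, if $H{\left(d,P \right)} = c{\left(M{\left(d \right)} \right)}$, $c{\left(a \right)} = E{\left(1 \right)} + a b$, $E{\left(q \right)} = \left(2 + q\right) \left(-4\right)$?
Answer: $-7038$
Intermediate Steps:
$E{\left(q \right)} = -8 - 4 q$
$M{\left(G \right)} = 8 - G$
$c{\left(a \right)} = -12 - 5 a$ ($c{\left(a \right)} = \left(-8 - 4\right) + a \left(-5\right) = \left(-8 - 4\right) - 5 a = -12 - 5 a$)
$H{\left(d,P \right)} = -52 + 5 d$ ($H{\left(d,P \right)} = -12 - 5 \left(8 - d\right) = -12 + \left(-40 + 5 d\right) = -52 + 5 d$)
$- 51 H{\left(38,-198 \right)} = - 51 \left(-52 + 5 \cdot 38\right) = - 51 \left(-52 + 190\right) = \left(-51\right) 138 = -7038$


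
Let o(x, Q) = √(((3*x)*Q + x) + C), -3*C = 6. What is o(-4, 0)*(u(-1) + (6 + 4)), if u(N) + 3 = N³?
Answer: 6*I*√6 ≈ 14.697*I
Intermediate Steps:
u(N) = -3 + N³
C = -2 (C = -⅓*6 = -2)
o(x, Q) = √(-2 + x + 3*Q*x) (o(x, Q) = √(((3*x)*Q + x) - 2) = √((3*Q*x + x) - 2) = √((x + 3*Q*x) - 2) = √(-2 + x + 3*Q*x))
o(-4, 0)*(u(-1) + (6 + 4)) = √(-2 - 4 + 3*0*(-4))*((-3 + (-1)³) + (6 + 4)) = √(-2 - 4 + 0)*((-3 - 1) + 10) = √(-6)*(-4 + 10) = (I*√6)*6 = 6*I*√6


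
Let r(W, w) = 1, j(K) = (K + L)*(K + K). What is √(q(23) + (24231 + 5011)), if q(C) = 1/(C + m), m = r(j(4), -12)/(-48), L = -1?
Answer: √35576133322/1103 ≈ 171.00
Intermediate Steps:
j(K) = 2*K*(-1 + K) (j(K) = (K - 1)*(K + K) = (-1 + K)*(2*K) = 2*K*(-1 + K))
m = -1/48 (m = 1/(-48) = 1*(-1/48) = -1/48 ≈ -0.020833)
q(C) = 1/(-1/48 + C) (q(C) = 1/(C - 1/48) = 1/(-1/48 + C))
√(q(23) + (24231 + 5011)) = √(48/(-1 + 48*23) + (24231 + 5011)) = √(48/(-1 + 1104) + 29242) = √(48/1103 + 29242) = √(32253974/1103) = √35576133322/1103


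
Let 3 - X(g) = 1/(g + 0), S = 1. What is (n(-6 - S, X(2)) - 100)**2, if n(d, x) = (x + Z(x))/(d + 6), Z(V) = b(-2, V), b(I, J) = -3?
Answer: 39601/4 ≈ 9900.3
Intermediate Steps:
X(g) = 3 - 1/g (X(g) = 3 - 1/(g + 0) = 3 - 1/g)
Z(V) = -3
n(d, x) = (-3 + x)/(6 + d) (n(d, x) = (x - 3)/(d + 6) = (-3 + x)/(6 + d))
(n(-6 - S, X(2)) - 100)**2 = ((-3 + (3 - 1/2))/(6 + (-6 - 1*1)) - 100)**2 = ((-3 + (3 - 1*1/2))/(6 + (-6 - 1)) - 100)**2 = ((-3 + (3 - 1/2))/(6 - 7) - 100)**2 = ((-3 + 5/2)/(-1) - 100)**2 = (-1*(-1/2) - 100)**2 = (1/2 - 100)**2 = (-199/2)**2 = 39601/4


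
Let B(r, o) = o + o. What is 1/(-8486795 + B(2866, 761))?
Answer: -1/8485273 ≈ -1.1785e-7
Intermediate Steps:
B(r, o) = 2*o
1/(-8486795 + B(2866, 761)) = 1/(-8486795 + 2*761) = 1/(-8486795 + 1522) = 1/(-8485273) = -1/8485273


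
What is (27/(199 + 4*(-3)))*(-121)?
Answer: -297/17 ≈ -17.471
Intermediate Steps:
(27/(199 + 4*(-3)))*(-121) = (27/(199 - 12))*(-121) = (27/187)*(-121) = -297/17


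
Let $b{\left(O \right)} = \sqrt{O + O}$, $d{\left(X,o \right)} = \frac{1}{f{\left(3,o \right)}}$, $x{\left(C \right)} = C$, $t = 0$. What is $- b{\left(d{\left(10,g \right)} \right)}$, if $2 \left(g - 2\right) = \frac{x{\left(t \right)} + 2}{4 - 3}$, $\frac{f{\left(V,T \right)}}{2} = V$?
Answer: $- \frac{\sqrt{3}}{3} \approx -0.57735$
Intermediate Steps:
$f{\left(V,T \right)} = 2 V$
$g = 3$ ($g = 2 + \frac{\left(0 + 2\right) \frac{1}{4 - 3}}{2} = 2 + \frac{2 \cdot 1^{-1}}{2} = 2 + \frac{2 \cdot 1}{2} = 2 + \frac{1}{2} \cdot 2 = 2 + 1 = 3$)
$d{\left(X,o \right)} = \frac{1}{6}$ ($d{\left(X,o \right)} = \frac{1}{2 \cdot 3} = \frac{1}{6}$)
$b{\left(O \right)} = \sqrt{2} \sqrt{O}$ ($b{\left(O \right)} = \sqrt{2 O} = \sqrt{2} \sqrt{O}$)
$- b{\left(d{\left(10,g \right)} \right)} = - \frac{\sqrt{2}}{\sqrt{6}} = - \sqrt{2} \frac{\sqrt{6}}{6} = - \frac{\sqrt{3}}{3}$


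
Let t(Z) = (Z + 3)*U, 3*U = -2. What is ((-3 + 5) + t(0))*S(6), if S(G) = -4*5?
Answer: 0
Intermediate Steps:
U = -⅔ (U = (⅓)*(-2) = -⅔ ≈ -0.66667)
S(G) = -20
t(Z) = -2 - 2*Z/3 (t(Z) = (Z + 3)*(-⅔) = (3 + Z)*(-⅔) = -2 - 2*Z/3)
((-3 + 5) + t(0))*S(6) = ((-3 + 5) + (-2 - ⅔*0))*(-20) = (2 + (-2 + 0))*(-20) = (2 - 2)*(-20) = 0*(-20) = 0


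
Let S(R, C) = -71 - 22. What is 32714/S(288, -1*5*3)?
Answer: -32714/93 ≈ -351.76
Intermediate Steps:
S(R, C) = -93
32714/S(288, -1*5*3) = 32714/(-93) = 32714*(-1/93) = -32714/93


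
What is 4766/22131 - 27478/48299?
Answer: -377922584/1068905169 ≈ -0.35356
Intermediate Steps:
4766/22131 - 27478/48299 = -377922584/1068905169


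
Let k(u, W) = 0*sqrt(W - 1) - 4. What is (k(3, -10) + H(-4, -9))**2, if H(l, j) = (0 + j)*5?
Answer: 2401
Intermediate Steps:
H(l, j) = 5*j (H(l, j) = j*5 = 5*j)
k(u, W) = -4 (k(u, W) = 0*sqrt(-1 + W) - 4 = 0 - 4 = -4)
(k(3, -10) + H(-4, -9))**2 = (-4 + 5*(-9))**2 = (-4 - 45)**2 = (-49)**2 = 2401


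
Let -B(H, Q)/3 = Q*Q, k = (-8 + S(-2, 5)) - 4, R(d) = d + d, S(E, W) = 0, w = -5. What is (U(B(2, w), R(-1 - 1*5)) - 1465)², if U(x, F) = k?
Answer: 2181529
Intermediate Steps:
R(d) = 2*d
k = -12 (k = (-8 + 0) - 4 = -8 - 4 = -12)
B(H, Q) = -3*Q² (B(H, Q) = -3*Q*Q = -3*Q²)
U(x, F) = -12
(U(B(2, w), R(-1 - 1*5)) - 1465)² = (-12 - 1465)² = (-1477)² = 2181529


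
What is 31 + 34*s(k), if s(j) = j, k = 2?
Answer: 99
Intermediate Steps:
31 + 34*s(k) = 31 + 34*2 = 31 + 68 = 99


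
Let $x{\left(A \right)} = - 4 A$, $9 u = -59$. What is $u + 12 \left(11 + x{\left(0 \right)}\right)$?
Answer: $\frac{1129}{9} \approx 125.44$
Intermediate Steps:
$u = - \frac{59}{9}$ ($u = \frac{1}{9} \left(-59\right) = - \frac{59}{9} \approx -6.5556$)
$u + 12 \left(11 + x{\left(0 \right)}\right) = - \frac{59}{9} + 12 \left(11 - 0\right) = - \frac{59}{9} + 12 \left(11 + 0\right) = - \frac{59}{9} + 12 \cdot 11 = - \frac{59}{9} + 132 = \frac{1129}{9}$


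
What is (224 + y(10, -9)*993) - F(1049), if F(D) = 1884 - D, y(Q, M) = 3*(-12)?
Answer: -36359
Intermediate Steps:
y(Q, M) = -36
(224 + y(10, -9)*993) - F(1049) = (224 - 36*993) - (1884 - 1*1049) = (224 - 35748) - (1884 - 1049) = -35524 - 1*835 = -35524 - 835 = -36359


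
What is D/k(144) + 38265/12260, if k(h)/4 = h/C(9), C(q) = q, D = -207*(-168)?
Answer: 2680017/4904 ≈ 546.50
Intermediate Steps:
D = 34776
k(h) = 4*h/9 (k(h) = 4*(h/9) = 4*h/9)
D/k(144) + 38265/12260 = 34776/(((4/9)*144)) + 38265/12260 = 34776/64 + 38265*(1/12260) = 34776*(1/64) + 7653/2452 = 4347/8 + 7653/2452 = 2680017/4904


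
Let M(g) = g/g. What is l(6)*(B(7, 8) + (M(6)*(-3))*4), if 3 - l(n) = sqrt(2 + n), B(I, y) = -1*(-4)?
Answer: -24 + 16*sqrt(2) ≈ -1.3726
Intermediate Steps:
B(I, y) = 4
M(g) = 1
l(n) = 3 - sqrt(2 + n)
l(6)*(B(7, 8) + (M(6)*(-3))*4) = (3 - sqrt(2 + 6))*(4 + (1*(-3))*4) = (3 - sqrt(8))*(4 - 3*4) = (3 - 2*sqrt(2))*(4 - 12) = (3 - 2*sqrt(2))*(-8) = -24 + 16*sqrt(2)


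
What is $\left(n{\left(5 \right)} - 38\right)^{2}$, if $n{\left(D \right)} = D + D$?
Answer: $784$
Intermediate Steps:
$n{\left(D \right)} = 2 D$
$\left(n{\left(5 \right)} - 38\right)^{2} = \left(2 \cdot 5 - 38\right)^{2} = \left(10 - 38\right)^{2} = \left(-28\right)^{2} = 784$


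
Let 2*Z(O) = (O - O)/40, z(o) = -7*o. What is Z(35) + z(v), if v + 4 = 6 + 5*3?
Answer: -119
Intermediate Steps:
v = 17 (v = -4 + (6 + 5*3) = -4 + (6 + 15) = -4 + 21 = 17)
Z(O) = 0 (Z(O) = ((O - O)/40)/2 = (0*(1/40))/2 = (½)*0 = 0)
Z(35) + z(v) = 0 - 7*17 = 0 - 119 = -119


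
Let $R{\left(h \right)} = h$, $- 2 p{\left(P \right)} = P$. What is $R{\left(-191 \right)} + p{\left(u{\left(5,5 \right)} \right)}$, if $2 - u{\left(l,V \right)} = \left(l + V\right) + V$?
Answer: $- \frac{369}{2} \approx -184.5$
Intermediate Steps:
$u{\left(l,V \right)} = 2 - l - 2 V$ ($u{\left(l,V \right)} = 2 - \left(\left(l + V\right) + V\right) = 2 - \left(\left(V + l\right) + V\right) = 2 - \left(l + 2 V\right) = 2 - l - 2 V$)
$p{\left(P \right)} = - \frac{P}{2}$
$R{\left(-191 \right)} + p{\left(u{\left(5,5 \right)} \right)} = -191 - \frac{2 - 5 - 10}{2} = -191 - - \frac{13}{2} = -191 + \frac{13}{2} = - \frac{369}{2}$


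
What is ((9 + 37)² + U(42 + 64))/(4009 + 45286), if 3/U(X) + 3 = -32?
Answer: 74057/1725325 ≈ 0.042924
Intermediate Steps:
U(X) = -3/35 (U(X) = 3/(-3 - 32) = 3/(-35) = 3*(-1/35) = -3/35)
((9 + 37)² + U(42 + 64))/(4009 + 45286) = ((9 + 37)² - 3/35)/(4009 + 45286) = (46² - 3/35)/49295 = (2116 - 3/35)*(1/49295) = (74057/35)*(1/49295) = 74057/1725325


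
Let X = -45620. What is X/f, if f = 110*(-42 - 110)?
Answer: 2281/836 ≈ 2.7285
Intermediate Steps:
f = -16720 (f = 110*(-152) = -16720)
X/f = -45620/(-16720) = -45620*(-1/16720) = 2281/836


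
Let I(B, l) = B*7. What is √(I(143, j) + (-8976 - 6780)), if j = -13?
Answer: I*√14755 ≈ 121.47*I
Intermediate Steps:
I(B, l) = 7*B
√(I(143, j) + (-8976 - 6780)) = √(7*143 + (-8976 - 6780)) = √(1001 - 15756) = √(-14755) = I*√14755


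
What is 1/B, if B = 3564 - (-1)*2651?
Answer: 1/6215 ≈ 0.00016090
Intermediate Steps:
B = 6215 (B = 3564 - 1*(-2651) = 3564 + 2651 = 6215)
1/B = 1/6215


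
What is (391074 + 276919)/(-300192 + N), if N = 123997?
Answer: -667993/176195 ≈ -3.7912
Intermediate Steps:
(391074 + 276919)/(-300192 + N) = (391074 + 276919)/(-300192 + 123997) = 667993/(-176195) = 667993*(-1/176195) = -667993/176195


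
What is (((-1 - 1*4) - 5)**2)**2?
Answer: 10000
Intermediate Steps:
(((-1 - 1*4) - 5)**2)**2 = (((-1 - 4) - 5)**2)**2 = ((-5 - 5)**2)**2 = ((-10)**2)**2 = 100**2 = 10000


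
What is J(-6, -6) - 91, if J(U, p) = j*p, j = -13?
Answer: -13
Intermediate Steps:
J(U, p) = -13*p
J(-6, -6) - 91 = -13*(-6) - 91 = 78 - 91 = -13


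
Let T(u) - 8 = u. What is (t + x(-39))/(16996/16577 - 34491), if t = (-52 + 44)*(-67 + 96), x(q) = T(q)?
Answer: 4359751/571740311 ≈ 0.0076254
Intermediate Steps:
T(u) = 8 + u
x(q) = 8 + q
t = -232 (t = -8*29 = -232)
(t + x(-39))/(16996/16577 - 34491) = (-232 + (8 - 39))/(16996/16577 - 34491) = (-232 - 31)/(16996*(1/16577) - 34491) = -263/(16996/16577 - 34491) = -263/(-571740311/16577) = -263*(-16577/571740311) = 4359751/571740311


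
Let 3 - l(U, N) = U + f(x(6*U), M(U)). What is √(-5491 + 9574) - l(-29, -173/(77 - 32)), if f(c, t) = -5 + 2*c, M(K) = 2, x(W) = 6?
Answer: -25 + √4083 ≈ 38.898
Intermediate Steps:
l(U, N) = -4 - U (l(U, N) = 3 - (U + (-5 + 2*6)) = 3 - (U + (-5 + 12)) = 3 - (U + 7) = 3 - (7 + U) = 3 + (-7 - U) = -4 - U)
√(-5491 + 9574) - l(-29, -173/(77 - 32)) = √(-5491 + 9574) - (-4 - 1*(-29)) = √4083 - (-4 + 29) = √4083 - 1*25 = √4083 - 25 = -25 + √4083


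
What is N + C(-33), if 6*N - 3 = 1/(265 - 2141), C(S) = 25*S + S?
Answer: -9652021/11256 ≈ -857.50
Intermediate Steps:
C(S) = 26*S
N = 5627/11256 (N = ½ + 1/(6*(265 - 2141)) = ½ + (⅙)/(-1876) = ½ + (⅙)*(-1/1876) = ½ - 1/11256 = 5627/11256 ≈ 0.49991)
N + C(-33) = 5627/11256 + 26*(-33) = 5627/11256 - 858 = -9652021/11256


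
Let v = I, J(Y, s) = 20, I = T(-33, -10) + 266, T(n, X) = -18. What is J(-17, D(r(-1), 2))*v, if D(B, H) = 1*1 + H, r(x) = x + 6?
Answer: 4960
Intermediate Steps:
I = 248 (I = -18 + 266 = 248)
r(x) = 6 + x
D(B, H) = 1 + H
v = 248
J(-17, D(r(-1), 2))*v = 20*248 = 4960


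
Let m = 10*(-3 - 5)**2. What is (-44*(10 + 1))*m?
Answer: -309760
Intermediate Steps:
m = 640 (m = 10*(-8)**2 = 10*64 = 640)
(-44*(10 + 1))*m = -44*(10 + 1)*640 = -44*11*640 = -484*640 = -309760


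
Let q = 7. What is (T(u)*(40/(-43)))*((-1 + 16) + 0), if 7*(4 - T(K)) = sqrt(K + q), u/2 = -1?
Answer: -2400/43 + 600*sqrt(5)/301 ≈ -51.357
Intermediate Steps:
u = -2 (u = 2*(-1) = -2)
T(K) = 4 - sqrt(7 + K)/7 (T(K) = 4 - sqrt(K + 7)/7 = 4 - sqrt(7 + K)/7)
(T(u)*(40/(-43)))*((-1 + 16) + 0) = ((4 - sqrt(7 - 2)/7)*(40/(-43)))*((-1 + 16) + 0) = ((4 - sqrt(5)/7)*(40*(-1/43)))*(15 + 0) = ((4 - sqrt(5)/7)*(-40/43))*15 = (-160/43 + 40*sqrt(5)/301)*15 = -2400/43 + 600*sqrt(5)/301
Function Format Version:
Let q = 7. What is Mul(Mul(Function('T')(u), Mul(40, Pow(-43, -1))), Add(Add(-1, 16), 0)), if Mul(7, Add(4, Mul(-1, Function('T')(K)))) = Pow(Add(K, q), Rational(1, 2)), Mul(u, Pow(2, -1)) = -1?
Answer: Add(Rational(-2400, 43), Mul(Rational(600, 301), Pow(5, Rational(1, 2)))) ≈ -51.357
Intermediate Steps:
u = -2 (u = Mul(2, -1) = -2)
Function('T')(K) = Add(4, Mul(Rational(-1, 7), Pow(Add(7, K), Rational(1, 2)))) (Function('T')(K) = Add(4, Mul(Rational(-1, 7), Pow(Add(K, 7), Rational(1, 2)))) = Add(4, Mul(Rational(-1, 7), Pow(Add(7, K), Rational(1, 2)))))
Mul(Mul(Function('T')(u), Mul(40, Pow(-43, -1))), Add(Add(-1, 16), 0)) = Mul(Mul(Add(4, Mul(Rational(-1, 7), Pow(Add(7, -2), Rational(1, 2)))), Mul(40, Pow(-43, -1))), Add(Add(-1, 16), 0)) = Mul(Mul(Add(4, Mul(Rational(-1, 7), Pow(5, Rational(1, 2)))), Mul(40, Rational(-1, 43))), Add(15, 0)) = Mul(Mul(Add(4, Mul(Rational(-1, 7), Pow(5, Rational(1, 2)))), Rational(-40, 43)), 15) = Mul(Add(Rational(-160, 43), Mul(Rational(40, 301), Pow(5, Rational(1, 2)))), 15) = Add(Rational(-2400, 43), Mul(Rational(600, 301), Pow(5, Rational(1, 2))))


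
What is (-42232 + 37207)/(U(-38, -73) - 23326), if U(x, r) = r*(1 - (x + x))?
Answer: 1675/9649 ≈ 0.17359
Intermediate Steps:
U(x, r) = r*(1 - 2*x)
(-42232 + 37207)/(U(-38, -73) - 23326) = (-42232 + 37207)/(-73*(1 - 2*(-38)) - 23326) = -5025/(-73*(1 + 76) - 23326) = -5025/(-73*77 - 23326) = -5025/(-5621 - 23326) = -5025/(-28947) = -5025*(-1/28947) = 1675/9649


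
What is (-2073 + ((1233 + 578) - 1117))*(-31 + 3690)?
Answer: -5045761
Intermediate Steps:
(-2073 + ((1233 + 578) - 1117))*(-31 + 3690) = (-2073 + (1811 - 1117))*3659 = (-2073 + 694)*3659 = -1379*3659 = -5045761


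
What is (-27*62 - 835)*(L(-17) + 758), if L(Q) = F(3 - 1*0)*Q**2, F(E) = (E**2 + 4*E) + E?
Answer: -19304246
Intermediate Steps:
F(E) = E**2 + 5*E
L(Q) = 24*Q**2 (L(Q) = ((3 - 1*0)*(5 + (3 - 1*0)))*Q**2 = ((3 + 0)*(5 + (3 + 0)))*Q**2 = (3*(5 + 3))*Q**2 = (3*8)*Q**2 = 24*Q**2)
(-27*62 - 835)*(L(-17) + 758) = (-27*62 - 835)*(24*(-17)**2 + 758) = (-1674 - 835)*(24*289 + 758) = -2509*(6936 + 758) = -2509*7694 = -19304246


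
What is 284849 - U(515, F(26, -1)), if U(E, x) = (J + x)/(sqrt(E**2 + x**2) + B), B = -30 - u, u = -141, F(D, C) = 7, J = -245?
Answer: 72053382679/252953 + 238*sqrt(265274)/252953 ≈ 2.8485e+5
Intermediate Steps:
B = 111 (B = -30 - 1*(-141) = -30 + 141 = 111)
U(E, x) = (-245 + x)/(111 + sqrt(E**2 + x**2)) (U(E, x) = (-245 + x)/(sqrt(E**2 + x**2) + 111) = (-245 + x)/(111 + sqrt(E**2 + x**2)))
284849 - U(515, F(26, -1)) = 284849 - (-245 + 7)/(111 + sqrt(515**2 + 7**2)) = 284849 - (-238)/(111 + sqrt(265225 + 49)) = 284849 - (-238)/(111 + sqrt(265274)) = 284849 + 238/(111 + sqrt(265274))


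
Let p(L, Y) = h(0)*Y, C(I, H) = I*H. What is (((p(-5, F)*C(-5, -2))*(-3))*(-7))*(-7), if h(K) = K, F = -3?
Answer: 0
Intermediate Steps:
C(I, H) = H*I
p(L, Y) = 0 (p(L, Y) = 0*Y = 0)
(((p(-5, F)*C(-5, -2))*(-3))*(-7))*(-7) = (((0*(-2*(-5)))*(-3))*(-7))*(-7) = (((0*10)*(-3))*(-7))*(-7) = ((0*(-3))*(-7))*(-7) = (0*(-7))*(-7) = 0*(-7) = 0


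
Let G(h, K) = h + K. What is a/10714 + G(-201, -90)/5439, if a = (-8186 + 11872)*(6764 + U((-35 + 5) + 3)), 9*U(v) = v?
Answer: 22590408570/9712241 ≈ 2326.0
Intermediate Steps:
U(v) = v/9
G(h, K) = K + h
a = 24921046 (a = (-8186 + 11872)*(6764 + ((-35 + 5) + 3)/9) = 3686*(6764 + (-30 + 3)/9) = 3686*(6764 + (⅑)*(-27)) = 3686*(6764 - 3) = 3686*6761 = 24921046)
a/10714 + G(-201, -90)/5439 = 24921046/10714 + (-90 - 201)/5439 = 24921046*(1/10714) - 291*1/5439 = 12460523/5357 - 97/1813 = 22590408570/9712241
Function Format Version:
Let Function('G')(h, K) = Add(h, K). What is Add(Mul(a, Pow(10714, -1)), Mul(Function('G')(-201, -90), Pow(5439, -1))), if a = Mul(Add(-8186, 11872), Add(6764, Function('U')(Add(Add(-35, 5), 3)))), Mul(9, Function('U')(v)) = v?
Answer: Rational(22590408570, 9712241) ≈ 2326.0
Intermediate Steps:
Function('U')(v) = Mul(Rational(1, 9), v)
Function('G')(h, K) = Add(K, h)
a = 24921046 (a = Mul(Add(-8186, 11872), Add(6764, Mul(Rational(1, 9), Add(Add(-35, 5), 3)))) = Mul(3686, Add(6764, Mul(Rational(1, 9), Add(-30, 3)))) = Mul(3686, Add(6764, Mul(Rational(1, 9), -27))) = Mul(3686, Add(6764, -3)) = Mul(3686, 6761) = 24921046)
Add(Mul(a, Pow(10714, -1)), Mul(Function('G')(-201, -90), Pow(5439, -1))) = Add(Mul(24921046, Pow(10714, -1)), Mul(Add(-90, -201), Pow(5439, -1))) = Add(Mul(24921046, Rational(1, 10714)), Mul(-291, Rational(1, 5439))) = Add(Rational(12460523, 5357), Rational(-97, 1813)) = Rational(22590408570, 9712241)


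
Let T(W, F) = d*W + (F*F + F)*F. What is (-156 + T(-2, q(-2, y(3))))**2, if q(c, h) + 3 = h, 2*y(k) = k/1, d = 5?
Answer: 1787569/64 ≈ 27931.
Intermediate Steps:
y(k) = k/2 (y(k) = (k/1)/2 = (k*1)/2 = k/2)
q(c, h) = -3 + h
T(W, F) = 5*W + F*(F + F**2) (T(W, F) = 5*W + (F*F + F)*F = 5*W + (F**2 + F)*F = 5*W + (F + F**2)*F = 5*W + F*(F + F**2))
(-156 + T(-2, q(-2, y(3))))**2 = (-156 + ((-3 + (1/2)*3)**2 + (-3 + (1/2)*3)**3 + 5*(-2)))**2 = (-156 + ((-3 + 3/2)**2 + (-3 + 3/2)**3 - 10))**2 = (-156 + ((-3/2)**2 + (-3/2)**3 - 10))**2 = (-156 + (9/4 - 27/8 - 10))**2 = (-156 - 89/8)**2 = (-1337/8)**2 = 1787569/64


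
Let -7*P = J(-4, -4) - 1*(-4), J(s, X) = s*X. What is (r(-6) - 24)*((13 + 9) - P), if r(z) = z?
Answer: -5220/7 ≈ -745.71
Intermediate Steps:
J(s, X) = X*s
P = -20/7 (P = -(-4*(-4) - 1*(-4))/7 = -(16 + 4)/7 = -⅐*20 = -20/7 ≈ -2.8571)
(r(-6) - 24)*((13 + 9) - P) = (-6 - 24)*((13 + 9) - 1*(-20/7)) = -30*(22 + 20/7) = -30*174/7 = -5220/7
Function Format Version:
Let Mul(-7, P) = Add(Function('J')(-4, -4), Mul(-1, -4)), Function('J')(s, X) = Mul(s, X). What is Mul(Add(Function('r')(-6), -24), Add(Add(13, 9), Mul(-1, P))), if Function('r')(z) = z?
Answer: Rational(-5220, 7) ≈ -745.71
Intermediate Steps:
Function('J')(s, X) = Mul(X, s)
P = Rational(-20, 7) (P = Mul(Rational(-1, 7), Add(Mul(-4, -4), Mul(-1, -4))) = Mul(Rational(-1, 7), Add(16, 4)) = Mul(Rational(-1, 7), 20) = Rational(-20, 7) ≈ -2.8571)
Mul(Add(Function('r')(-6), -24), Add(Add(13, 9), Mul(-1, P))) = Mul(Add(-6, -24), Add(Add(13, 9), Mul(-1, Rational(-20, 7)))) = Mul(-30, Add(22, Rational(20, 7))) = Mul(-30, Rational(174, 7)) = Rational(-5220, 7)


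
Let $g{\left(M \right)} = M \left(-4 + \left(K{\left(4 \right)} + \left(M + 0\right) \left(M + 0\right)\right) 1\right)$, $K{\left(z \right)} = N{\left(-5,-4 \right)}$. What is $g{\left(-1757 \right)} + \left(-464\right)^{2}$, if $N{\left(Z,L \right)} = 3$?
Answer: $-5423728040$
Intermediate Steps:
$K{\left(z \right)} = 3$
$g{\left(M \right)} = M \left(-1 + M^{2}\right)$ ($g{\left(M \right)} = M \left(-4 + \left(3 + \left(M + 0\right) \left(M + 0\right)\right) 1\right) = M \left(-4 + \left(3 + M M\right) 1\right) = M \left(-4 + \left(3 + M^{2}\right) 1\right) = M \left(-4 + \left(3 + M^{2}\right)\right) = M \left(-1 + M^{2}\right)$)
$g{\left(-1757 \right)} + \left(-464\right)^{2} = \left(\left(-1757\right)^{3} - -1757\right) + \left(-464\right)^{2} = \left(-5423945093 + 1757\right) + 215296 = -5423943336 + 215296 = -5423728040$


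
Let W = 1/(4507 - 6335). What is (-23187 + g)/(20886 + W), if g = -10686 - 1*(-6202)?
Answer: -50582588/38179607 ≈ -1.3249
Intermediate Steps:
g = -4484 (g = -10686 + 6202 = -4484)
W = -1/1828 (W = 1/(-1828) = -1/1828 ≈ -0.00054705)
(-23187 + g)/(20886 + W) = (-23187 - 4484)/(20886 - 1/1828) = -27671/38179607/1828 = -27671*1828/38179607 = -50582588/38179607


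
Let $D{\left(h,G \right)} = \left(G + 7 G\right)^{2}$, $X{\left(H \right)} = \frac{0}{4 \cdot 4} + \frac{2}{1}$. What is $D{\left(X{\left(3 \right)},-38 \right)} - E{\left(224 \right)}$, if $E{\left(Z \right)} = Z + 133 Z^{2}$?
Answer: $-6581216$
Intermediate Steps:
$X{\left(H \right)} = 2$ ($X{\left(H \right)} = \frac{0}{16} + 2 \cdot 1 = 0 \cdot \frac{1}{16} + 2 = 0 + 2 = 2$)
$D{\left(h,G \right)} = 64 G^{2}$ ($D{\left(h,G \right)} = \left(8 G\right)^{2} = 64 G^{2}$)
$D{\left(X{\left(3 \right)},-38 \right)} - E{\left(224 \right)} = 64 \left(-38\right)^{2} - 224 \left(1 + 133 \cdot 224\right) = 64 \cdot 1444 - 224 \left(1 + 29792\right) = 92416 - 224 \cdot 29793 = 92416 - 6673632 = -6581216$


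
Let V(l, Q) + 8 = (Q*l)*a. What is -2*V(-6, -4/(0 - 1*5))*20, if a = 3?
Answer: 896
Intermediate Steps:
V(l, Q) = -8 + 3*Q*l (V(l, Q) = -8 + (Q*l)*3 = -8 + 3*Q*l)
-2*V(-6, -4/(0 - 1*5))*20 = -2*(-8 + 3*(-4/(0 - 1*5))*(-6))*20 = -2*(-8 + 3*(-4/(0 - 5))*(-6))*20 = -2*(-8 + 3*(-4/(-5))*(-6))*20 = -2*(-8 + 3*(-4*(-⅕))*(-6))*20 = -2*(-8 + 3*(⅘)*(-6))*20 = -2*(-8 - 72/5)*20 = -2*(-112/5)*20 = (224/5)*20 = 896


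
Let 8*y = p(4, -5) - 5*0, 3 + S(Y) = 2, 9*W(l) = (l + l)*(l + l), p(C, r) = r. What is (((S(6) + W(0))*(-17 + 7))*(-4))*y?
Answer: 25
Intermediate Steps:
W(l) = 4*l²/9 (W(l) = ((l + l)*(l + l))/9 = ((2*l)*(2*l))/9 = (4*l²)/9 = 4*l²/9)
S(Y) = -1 (S(Y) = -3 + 2 = -1)
y = -5/8 (y = (-5 - 5*0)/8 = (-5 + 0)/8 = (⅛)*(-5) = -5/8 ≈ -0.62500)
(((S(6) + W(0))*(-17 + 7))*(-4))*y = (((-1 + (4/9)*0²)*(-17 + 7))*(-4))*(-5/8) = (((-1 + (4/9)*0)*(-10))*(-4))*(-5/8) = (((-1 + 0)*(-10))*(-4))*(-5/8) = (-1*(-10)*(-4))*(-5/8) = (10*(-4))*(-5/8) = -40*(-5/8) = 25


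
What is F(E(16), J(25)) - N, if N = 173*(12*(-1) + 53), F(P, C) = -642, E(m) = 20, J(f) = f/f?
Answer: -7735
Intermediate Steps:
J(f) = 1
N = 7093 (N = 173*(-12 + 53) = 173*41 = 7093)
F(E(16), J(25)) - N = -642 - 1*7093 = -642 - 7093 = -7735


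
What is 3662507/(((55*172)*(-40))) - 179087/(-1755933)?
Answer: -205269367201/21433711200 ≈ -9.5769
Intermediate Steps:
3662507/(((55*172)*(-40))) - 179087/(-1755933) = 3662507/((9460*(-40))) - 179087*(-1/1755933) = 3662507/(-378400) + 5777/56643 = 3662507*(-1/378400) + 5777/56643 = -3662507/378400 + 5777/56643 = -205269367201/21433711200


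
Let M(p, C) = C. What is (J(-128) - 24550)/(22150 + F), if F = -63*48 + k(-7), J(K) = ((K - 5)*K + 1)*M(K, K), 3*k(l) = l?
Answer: -6611250/57371 ≈ -115.24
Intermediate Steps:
k(l) = l/3
J(K) = K*(1 + K*(-5 + K)) (J(K) = ((K - 5)*K + 1)*K = ((-5 + K)*K + 1)*K = (K*(-5 + K) + 1)*K = (1 + K*(-5 + K))*K = K*(1 + K*(-5 + K)))
F = -9079/3 (F = -63*48 + (1/3)*(-7) = -3024 - 7/3 = -9079/3 ≈ -3026.3)
(J(-128) - 24550)/(22150 + F) = (-128*(1 + (-128)**2 - 5*(-128)) - 24550)/(22150 - 9079/3) = (-128*(1 + 16384 + 640) - 24550)/(57371/3) = (-128*17025 - 24550)*(3/57371) = (-2179200 - 24550)*(3/57371) = -2203750*3/57371 = -6611250/57371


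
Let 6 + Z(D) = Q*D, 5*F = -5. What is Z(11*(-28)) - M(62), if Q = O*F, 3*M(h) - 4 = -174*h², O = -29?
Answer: 642038/3 ≈ 2.1401e+5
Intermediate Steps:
F = -1 (F = (⅕)*(-5) = -1)
M(h) = 4/3 - 58*h² (M(h) = 4/3 + (-174*h²)/3 = 4/3 - 58*h²)
Q = 29 (Q = -29*(-1) = 29)
Z(D) = -6 + 29*D
Z(11*(-28)) - M(62) = (-6 + 29*(11*(-28))) - (4/3 - 58*62²) = (-6 + 29*(-308)) - (4/3 - 58*3844) = (-6 - 8932) - (4/3 - 222952) = -8938 - 1*(-668852/3) = -8938 + 668852/3 = 642038/3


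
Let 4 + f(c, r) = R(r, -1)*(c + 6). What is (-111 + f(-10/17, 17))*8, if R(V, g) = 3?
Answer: -13432/17 ≈ -790.12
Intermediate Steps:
f(c, r) = 14 + 3*c (f(c, r) = -4 + 3*(c + 6) = -4 + 3*(6 + c) = -4 + (18 + 3*c) = 14 + 3*c)
(-111 + f(-10/17, 17))*8 = (-111 + (14 + 3*(-10/17)))*8 = (-111 + (14 - 30/17))*8 = (-111 + 208/17)*8 = -1679/17*8 = -13432/17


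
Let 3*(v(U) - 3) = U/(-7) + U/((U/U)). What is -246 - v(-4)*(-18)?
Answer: -1488/7 ≈ -212.57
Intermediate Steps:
v(U) = 3 + 2*U/7 (v(U) = 3 + (U/(-7) + U/((U/U)))/3 = 3 + (U*(-⅐) + U/1)/3 = 3 + (-U/7 + U*1)/3 = 3 + (-U/7 + U)/3 = 3 + (6*U/7)/3 = 3 + 2*U/7)
-246 - v(-4)*(-18) = -246 - (3 + (2/7)*(-4))*(-18) = -246 - (3 - 8/7)*(-18) = -246 - 13*(-18)/7 = -246 - 1*(-234/7) = -246 + 234/7 = -1488/7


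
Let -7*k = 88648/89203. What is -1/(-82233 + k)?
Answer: 89203/7335442963 ≈ 1.2161e-5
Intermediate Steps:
k = -12664/89203 ≈ -0.14197
-1/(-82233 + k) = -1/(-82233 - 12664/89203) = -1/(-7335442963/89203) = -1*(-89203/7335442963) = 89203/7335442963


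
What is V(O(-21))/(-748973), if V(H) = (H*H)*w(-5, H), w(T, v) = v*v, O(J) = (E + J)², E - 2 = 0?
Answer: -16983563041/748973 ≈ -22676.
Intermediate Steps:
E = 2 (E = 2 + 0 = 2)
O(J) = (2 + J)²
w(T, v) = v²
V(H) = H⁴ (V(H) = (H*H)*H² = H²*H² = H⁴)
V(O(-21))/(-748973) = ((2 - 21)²)⁴/(-748973) = ((-19)²)⁴*(-1/748973) = 361⁴*(-1/748973) = 16983563041*(-1/748973) = -16983563041/748973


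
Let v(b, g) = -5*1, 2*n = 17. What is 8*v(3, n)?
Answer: -40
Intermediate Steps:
n = 17/2 (n = (½)*17 = 17/2 ≈ 8.5000)
v(b, g) = -5
8*v(3, n) = 8*(-5) = -40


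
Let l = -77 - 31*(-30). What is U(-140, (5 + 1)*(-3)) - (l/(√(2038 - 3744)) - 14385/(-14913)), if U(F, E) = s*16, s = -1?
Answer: -84331/4971 + I*√1706/2 ≈ -16.965 + 20.652*I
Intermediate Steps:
l = 853 (l = -77 + 930 = 853)
U(F, E) = -16 (U(F, E) = -1*16 = -16)
U(-140, (5 + 1)*(-3)) - (l/(√(2038 - 3744)) - 14385/(-14913)) = -16 - (853/(√(2038 - 3744)) - 14385/(-14913)) = -16 - (853/(√(-1706)) - 14385*(-1/14913)) = -16 - (853/((I*√1706)) + 4795/4971) = -16 - (853*(-I*√1706/1706) + 4795/4971) = -16 - (-I*√1706/2 + 4795/4971) = -16 - (4795/4971 - I*√1706/2) = -16 + (-4795/4971 + I*√1706/2) = -84331/4971 + I*√1706/2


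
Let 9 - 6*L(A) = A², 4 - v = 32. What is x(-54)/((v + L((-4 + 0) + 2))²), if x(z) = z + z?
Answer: -3888/26569 ≈ -0.14634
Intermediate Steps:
x(z) = 2*z
v = -28 (v = 4 - 1*32 = 4 - 32 = -28)
L(A) = 3/2 - A²/6
x(-54)/((v + L((-4 + 0) + 2))²) = (2*(-54))/((-28 + (3/2 - ((-4 + 0) + 2)²/6))²) = -108/(-28 + (3/2 - (-4 + 2)²/6))² = -108/(-28 + (3/2 - ⅙*(-2)²))² = -108/(-28 + (3/2 - ⅙*4))² = -108/(-28 + (3/2 - ⅔))² = -108/(-28 + ⅚)² = -108/((-163/6)²) = -108/26569/36 = -108*36/26569 = -3888/26569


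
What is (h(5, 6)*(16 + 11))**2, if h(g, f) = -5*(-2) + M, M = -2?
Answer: 46656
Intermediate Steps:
h(g, f) = 8 (h(g, f) = -5*(-2) - 2 = 10 - 2 = 8)
(h(5, 6)*(16 + 11))**2 = (8*(16 + 11))**2 = (8*27)**2 = 216**2 = 46656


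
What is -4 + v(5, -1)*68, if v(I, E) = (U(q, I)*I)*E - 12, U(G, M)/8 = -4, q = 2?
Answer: 10060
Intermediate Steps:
U(G, M) = -32 (U(G, M) = 8*(-4) = -32)
v(I, E) = -12 - 32*E*I (v(I, E) = (-32*I)*E - 12 = -32*E*I - 12 = -12 - 32*E*I)
-4 + v(5, -1)*68 = -4 + (-12 - 32*(-1)*5)*68 = -4 + (-12 + 160)*68 = -4 + 148*68 = -4 + 10064 = 10060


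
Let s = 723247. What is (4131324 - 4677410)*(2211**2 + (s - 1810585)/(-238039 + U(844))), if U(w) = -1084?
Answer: -638352086818786206/239123 ≈ -2.6696e+12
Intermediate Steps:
(4131324 - 4677410)*(2211**2 + (s - 1810585)/(-238039 + U(844))) = (4131324 - 4677410)*(2211**2 + (723247 - 1810585)/(-238039 - 1084)) = -546086*(4888521 - 1087338/(-239123)) = -546086*(4888521 - 1087338*(-1/239123)) = -546086*(4888521 + 1087338/239123) = -546086*1168958894421/239123 = -638352086818786206/239123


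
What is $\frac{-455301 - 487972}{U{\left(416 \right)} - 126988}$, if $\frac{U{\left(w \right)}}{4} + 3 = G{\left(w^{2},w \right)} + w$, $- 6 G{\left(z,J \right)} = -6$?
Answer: $\frac{943273}{125332} \approx 7.5262$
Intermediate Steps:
$G{\left(z,J \right)} = 1$ ($G{\left(z,J \right)} = \left(- \frac{1}{6}\right) \left(-6\right) = 1$)
$U{\left(w \right)} = -8 + 4 w$ ($U{\left(w \right)} = -12 + 4 \left(1 + w\right) = -12 + \left(4 + 4 w\right) = -8 + 4 w$)
$\frac{-455301 - 487972}{U{\left(416 \right)} - 126988} = \frac{-455301 - 487972}{\left(-8 + 4 \cdot 416\right) - 126988} = - \frac{943273}{\left(-8 + 1664\right) - 126988} = - \frac{943273}{1656 - 126988} = - \frac{943273}{-125332} = \left(-943273\right) \left(- \frac{1}{125332}\right) = \frac{943273}{125332}$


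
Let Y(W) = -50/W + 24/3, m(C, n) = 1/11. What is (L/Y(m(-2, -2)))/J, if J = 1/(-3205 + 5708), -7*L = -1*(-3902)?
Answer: 4883353/1897 ≈ 2574.3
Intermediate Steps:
m(C, n) = 1/11
Y(W) = 8 - 50/W (Y(W) = -50/W + 24*(⅓) = -50/W + 8 = 8 - 50/W)
L = -3902/7 (L = -(-1)*(-3902)/7 = -⅐*3902 = -3902/7 ≈ -557.43)
J = 1/2503 ≈ 0.00039952
(L/Y(m(-2, -2)))/J = (-3902/(7*(8 - 50/1/11)))/(1/2503) = -3902/(7*(8 - 50*11))*2503 = -3902/(7*(8 - 550))*2503 = -3902/7/(-542)*2503 = -3902/7*(-1/542)*2503 = (1951/1897)*2503 = 4883353/1897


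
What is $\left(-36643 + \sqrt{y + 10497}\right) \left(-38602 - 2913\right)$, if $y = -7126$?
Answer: $1521234145 - 41515 \sqrt{3371} \approx 1.5188 \cdot 10^{9}$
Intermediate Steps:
$\left(-36643 + \sqrt{y + 10497}\right) \left(-38602 - 2913\right) = \left(-36643 + \sqrt{-7126 + 10497}\right) \left(-38602 - 2913\right) = \left(-36643 + \sqrt{3371}\right) \left(-41515\right) = 1521234145 - 41515 \sqrt{3371}$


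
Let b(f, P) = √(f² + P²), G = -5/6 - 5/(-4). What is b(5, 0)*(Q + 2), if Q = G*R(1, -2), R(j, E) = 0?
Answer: 10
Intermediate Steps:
G = 5/12 (G = -5*⅙ - 5*(-¼) = -⅚ + 5/4 = 5/12 ≈ 0.41667)
b(f, P) = √(P² + f²)
Q = 0 (Q = (5/12)*0 = 0)
b(5, 0)*(Q + 2) = √(0² + 5²)*(0 + 2) = √(0 + 25)*2 = √25*2 = 5*2 = 10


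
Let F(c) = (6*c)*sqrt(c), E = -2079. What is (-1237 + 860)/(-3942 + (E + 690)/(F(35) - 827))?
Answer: 85191383303/891082739865 - 2443714*sqrt(35)/297027579955 ≈ 0.095556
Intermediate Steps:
F(c) = 6*c**(3/2)
(-1237 + 860)/(-3942 + (E + 690)/(F(35) - 827)) = (-1237 + 860)/(-3942 + (-2079 + 690)/(6*35**(3/2) - 827)) = -377/(-3942 - 1389/(6*(35*sqrt(35)) - 827)) = -377/(-3942 - 1389/(210*sqrt(35) - 827)) = -377/(-3942 - 1389/(-827 + 210*sqrt(35)))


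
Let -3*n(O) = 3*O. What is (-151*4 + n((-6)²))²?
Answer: 409600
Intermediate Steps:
n(O) = -O
(-151*4 + n((-6)²))² = (-151*4 - 1*(-6)²)² = (-604 - 1*36)² = (-604 - 36)² = (-640)² = 409600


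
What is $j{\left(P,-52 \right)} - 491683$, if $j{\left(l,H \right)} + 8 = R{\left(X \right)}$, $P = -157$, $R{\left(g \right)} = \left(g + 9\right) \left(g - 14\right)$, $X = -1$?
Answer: $-491811$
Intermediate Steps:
$R{\left(g \right)} = \left(-14 + g\right) \left(9 + g\right)$ ($R{\left(g \right)} = \left(9 + g\right) \left(-14 + g\right) = \left(-14 + g\right) \left(9 + g\right)$)
$j{\left(l,H \right)} = -128$ ($j{\left(l,H \right)} = -8 - \left(121 - 1\right) = -8 + \left(-126 + 1 + 5\right) = -8 - 120 = -128$)
$j{\left(P,-52 \right)} - 491683 = -128 - 491683 = -491811$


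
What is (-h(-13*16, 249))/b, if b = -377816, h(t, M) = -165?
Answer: -165/377816 ≈ -0.00043672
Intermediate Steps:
(-h(-13*16, 249))/b = -1*(-165)/(-377816) = 165*(-1/377816) = -165/377816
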